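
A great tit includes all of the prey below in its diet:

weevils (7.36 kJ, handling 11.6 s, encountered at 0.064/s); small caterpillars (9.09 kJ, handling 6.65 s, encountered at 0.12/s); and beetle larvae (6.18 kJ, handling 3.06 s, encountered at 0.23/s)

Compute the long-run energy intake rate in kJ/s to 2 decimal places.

0.92 kJ/s

R = (0.064×7.36 + 0.12×9.09 + 0.23×6.18) / (1 + 0.064×11.6 + 0.12×6.65 + 0.23×3.06) = 2.983/3.244 = 0.9196 kJ/s.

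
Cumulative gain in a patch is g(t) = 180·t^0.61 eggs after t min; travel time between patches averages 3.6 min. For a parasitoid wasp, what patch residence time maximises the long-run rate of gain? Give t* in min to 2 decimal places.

5.63 min

Maximise g(t)/(T+t): set derivative to zero → g'(t)(T+t) = g(t).
g'(t) = 0.61·180·t^-0.39. Setting 0.61·180·t^-0.39 = 180·t^0.61/(3.6+t) gives 0.61(3.6+t) = t, so 0.39·t = 0.61×3.6.
t* = 0.61×3.6/0.39 = 5.631 min.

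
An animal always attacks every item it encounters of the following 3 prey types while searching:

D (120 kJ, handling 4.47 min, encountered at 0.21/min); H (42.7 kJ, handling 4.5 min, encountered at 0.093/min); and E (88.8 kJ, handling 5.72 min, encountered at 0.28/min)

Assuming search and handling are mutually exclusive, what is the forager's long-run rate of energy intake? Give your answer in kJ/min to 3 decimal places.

13.649 kJ/min

R = Σλ_iE_i / (1 + Σλ_ih_i)
Numerator: 0.21×120 + 0.093×42.7 + 0.28×88.8 = 54.04
Denominator: 1 + 0.21×4.47 + 0.093×4.5 + 0.28×5.72 = 3.959
R = 54.04/3.959 = 13.65 kJ/min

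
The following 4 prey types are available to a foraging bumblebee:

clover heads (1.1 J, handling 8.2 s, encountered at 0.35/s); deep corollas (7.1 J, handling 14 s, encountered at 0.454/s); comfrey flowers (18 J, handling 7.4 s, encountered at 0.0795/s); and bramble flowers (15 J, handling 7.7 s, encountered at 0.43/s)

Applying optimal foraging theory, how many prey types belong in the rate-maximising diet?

Profitabilities (E/h, J/s): comfrey flowers 2.43, bramble flowers 1.95, deep corollas 0.507, clover heads 0.134. Add prey in this order while the next type's profitability exceeds the intake rate on those already taken.
Rate on top 1: 0.901. bramble flowers: 1.95 > 0.901 → include.
Rate on top 2: 1.609. deep corollas: 0.507 < 1.609 → exclude; stop.
Optimal diet: comfrey flowers, bramble flowers — 2 of 4 types.

2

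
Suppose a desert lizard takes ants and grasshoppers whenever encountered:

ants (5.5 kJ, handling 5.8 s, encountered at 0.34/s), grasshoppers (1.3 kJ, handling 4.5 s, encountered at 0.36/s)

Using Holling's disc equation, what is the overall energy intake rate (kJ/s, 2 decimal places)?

0.51 kJ/s

R = (0.34×5.5 + 0.36×1.3) / (1 + 0.34×5.8 + 0.36×4.5) = 2.338/4.592 = 0.5091 kJ/s.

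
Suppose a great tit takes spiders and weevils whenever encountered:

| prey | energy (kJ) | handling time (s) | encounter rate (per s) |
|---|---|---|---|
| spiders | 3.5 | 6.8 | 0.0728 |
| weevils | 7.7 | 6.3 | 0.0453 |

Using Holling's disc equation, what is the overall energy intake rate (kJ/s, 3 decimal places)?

R = Σλ_iE_i / (1 + Σλ_ih_i)
Numerator: 0.0728×3.5 + 0.0453×7.7 = 0.6036
Denominator: 1 + 0.0728×6.8 + 0.0453×6.3 = 1.78
R = 0.6036/1.78 = 0.339 kJ/s

0.339 kJ/s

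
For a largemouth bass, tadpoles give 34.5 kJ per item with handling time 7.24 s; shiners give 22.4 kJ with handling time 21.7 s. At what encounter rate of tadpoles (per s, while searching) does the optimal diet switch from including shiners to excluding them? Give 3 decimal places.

The zero-one rule: include shiners iff E₂/h₂ > λE₁/(1+λh₁). Equality gives the switch point.
λE₁h₂ = E₂ + λE₂h₁ ⇒ λ = E₂/(E₁h₂ − E₂h₁) = 22.4/(748.6 − 162.2) = 0.03819 per s.

0.038 per s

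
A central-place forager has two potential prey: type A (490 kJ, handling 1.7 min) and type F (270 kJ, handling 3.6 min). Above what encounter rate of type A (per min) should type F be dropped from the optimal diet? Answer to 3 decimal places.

The zero-one rule: include type F iff E₂/h₂ > λE₁/(1+λh₁). Equality gives the switch point.
λE₁h₂ = E₂ + λE₂h₁ ⇒ λ = E₂/(E₁h₂ − E₂h₁) = 270/(1764 − 459) = 0.2069 per min.

0.207 per min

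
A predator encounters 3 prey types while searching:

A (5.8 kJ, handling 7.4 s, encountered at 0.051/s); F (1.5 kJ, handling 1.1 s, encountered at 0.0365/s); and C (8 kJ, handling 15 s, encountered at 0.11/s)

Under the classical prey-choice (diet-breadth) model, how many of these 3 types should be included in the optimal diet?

Profitabilities (E/h, kJ/s): F 1.36, A 0.784, C 0.533. Add prey in this order while the next type's profitability exceeds the intake rate on those already taken.
Rate on top 1: 0.05264. A: 0.784 > 0.05264 → include.
Rate on top 2: 0.2473. C: 0.533 > 0.2473 → include.
Optimal diet: F, A, C — 3 of 3 types.

3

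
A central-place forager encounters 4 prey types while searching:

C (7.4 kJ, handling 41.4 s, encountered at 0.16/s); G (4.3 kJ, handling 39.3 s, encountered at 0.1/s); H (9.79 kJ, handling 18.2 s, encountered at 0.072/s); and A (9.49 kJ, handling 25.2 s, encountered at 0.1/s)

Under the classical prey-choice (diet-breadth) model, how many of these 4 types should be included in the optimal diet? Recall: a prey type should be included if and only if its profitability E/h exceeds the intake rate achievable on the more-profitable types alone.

Rank by E/h (kJ/s): H 0.538, A 0.377, C 0.179, G 0.109. Include each in turn until the next type's E/h falls below the running intake rate.
Rate on top 1: 0.3051. A: 0.377 > 0.3051 → include.
Rate on top 2: 0.3424. C: 0.179 < 0.3424 → exclude; stop.
Optimal diet: H, A — 2 of 4 types.

2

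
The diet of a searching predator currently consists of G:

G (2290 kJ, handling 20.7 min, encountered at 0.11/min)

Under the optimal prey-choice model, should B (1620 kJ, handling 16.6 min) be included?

Yes

Intake rate on the current diet: R = (0.11×2290) / (1 + 0.11×20.7) = 251.9/3.277 = 76.87 kJ/min.
B: E/h = 1620/16.6 = 97.59 kJ/min.
Since 97.59 > R, including B increases the long-run rate.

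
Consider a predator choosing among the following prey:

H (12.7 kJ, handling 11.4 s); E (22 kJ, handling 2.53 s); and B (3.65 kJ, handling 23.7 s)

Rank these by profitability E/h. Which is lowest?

B

Profitability E/h (kJ/s): H = 12.7/11.4 = 1.11, E = 22/2.53 = 8.7, B = 3.65/23.7 = 0.154.
Ranked: E > H > B.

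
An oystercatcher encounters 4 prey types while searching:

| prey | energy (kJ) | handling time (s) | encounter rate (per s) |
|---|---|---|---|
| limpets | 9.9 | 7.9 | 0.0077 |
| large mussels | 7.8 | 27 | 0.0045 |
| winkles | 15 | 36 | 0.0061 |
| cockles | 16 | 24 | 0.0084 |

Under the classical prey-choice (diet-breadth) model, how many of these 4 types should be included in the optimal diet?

Profitabilities (E/h, kJ/s): limpets 1.25, cockles 0.667, winkles 0.417, large mussels 0.289. Add prey in this order while the next type's profitability exceeds the intake rate on those already taken.
Rate on top 1: 0.07186. cockles: 0.667 > 0.07186 → include.
Rate on top 2: 0.1668. winkles: 0.417 > 0.1668 → include.
Rate on top 3: 0.2039. large mussels: 0.289 > 0.2039 → include.
Optimal diet: limpets, cockles, winkles, large mussels — 4 of 4 types.

4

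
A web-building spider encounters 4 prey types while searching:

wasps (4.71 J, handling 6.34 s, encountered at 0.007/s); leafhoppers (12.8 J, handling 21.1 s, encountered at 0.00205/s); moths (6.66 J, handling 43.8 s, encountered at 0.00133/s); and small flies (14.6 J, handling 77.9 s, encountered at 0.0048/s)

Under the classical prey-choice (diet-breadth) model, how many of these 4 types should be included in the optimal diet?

Rank by E/h (J/s): wasps 0.743, leafhoppers 0.607, small flies 0.187, moths 0.152. Include each in turn until the next type's E/h falls below the running intake rate.
Rate on top 1: 0.03157. leafhoppers: 0.607 > 0.03157 → include.
Rate on top 2: 0.05444. small flies: 0.187 > 0.05444 → include.
Rate on top 3: 0.08846. moths: 0.152 > 0.08846 → include.
Optimal diet: wasps, leafhoppers, small flies, moths — 4 of 4 types.

4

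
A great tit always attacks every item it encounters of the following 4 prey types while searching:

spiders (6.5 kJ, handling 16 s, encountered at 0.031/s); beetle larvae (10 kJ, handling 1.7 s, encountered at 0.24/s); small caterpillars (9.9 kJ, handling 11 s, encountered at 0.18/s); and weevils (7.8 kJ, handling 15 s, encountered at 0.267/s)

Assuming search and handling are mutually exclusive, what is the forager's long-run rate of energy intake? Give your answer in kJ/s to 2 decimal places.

0.82 kJ/s

Energy encountered per unit search time: 0.031×6.5 + 0.24×10 + 0.18×9.9 + 0.267×7.8 = 6.466 kJ/s.
Handling time per unit search time: 0.031×16 + 0.24×1.7 + 0.18×11 + 0.267×15 = 6.889.
Rate = 6.466/(1 + 6.889) = 0.8196 kJ/s.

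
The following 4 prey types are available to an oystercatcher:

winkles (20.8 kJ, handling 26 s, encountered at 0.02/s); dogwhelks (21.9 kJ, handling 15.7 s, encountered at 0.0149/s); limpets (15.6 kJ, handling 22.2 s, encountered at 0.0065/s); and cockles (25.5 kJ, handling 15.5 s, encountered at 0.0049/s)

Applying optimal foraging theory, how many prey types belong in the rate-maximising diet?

E/h in descending order: cockles 1.65, dogwhelks 1.39, winkles 0.8, limpets 0.703 kJ/s. The optimal diet is the largest prefix of this list for which every included type satisfies E_i/h_i > R on the types above it.
Rate on top 1: 0.1161. dogwhelks: 1.39 > 0.1161 → include.
Rate on top 2: 0.3445. winkles: 0.8 > 0.3445 → include.
Rate on top 3: 0.4739. limpets: 0.703 > 0.4739 → include.
Optimal diet: cockles, dogwhelks, winkles, limpets — 4 of 4 types.

4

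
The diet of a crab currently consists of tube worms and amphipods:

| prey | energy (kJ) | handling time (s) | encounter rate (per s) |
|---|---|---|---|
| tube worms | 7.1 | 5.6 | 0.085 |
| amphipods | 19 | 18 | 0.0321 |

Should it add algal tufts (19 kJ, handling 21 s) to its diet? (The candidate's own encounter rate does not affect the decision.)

Intake rate on the current diet: R = (0.085×7.1 + 0.0321×19) / (1 + 0.085×5.6 + 0.0321×18) = 1.213/2.054 = 0.5908 kJ/s.
algal tufts: E/h = 19/21 = 0.9048 kJ/s.
0.9048 > 0.5908, so adding algal tufts raises the average — include it.

Yes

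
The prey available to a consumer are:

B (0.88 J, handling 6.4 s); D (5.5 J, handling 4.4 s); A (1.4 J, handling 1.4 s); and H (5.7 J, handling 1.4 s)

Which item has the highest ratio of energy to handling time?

H

Profitability E/h (J/s): B = 0.88/6.4 = 0.137, D = 5.5/4.4 = 1.25, A = 1.4/1.4 = 1, H = 5.7/1.4 = 4.07.
Ranked: H > D > A > B.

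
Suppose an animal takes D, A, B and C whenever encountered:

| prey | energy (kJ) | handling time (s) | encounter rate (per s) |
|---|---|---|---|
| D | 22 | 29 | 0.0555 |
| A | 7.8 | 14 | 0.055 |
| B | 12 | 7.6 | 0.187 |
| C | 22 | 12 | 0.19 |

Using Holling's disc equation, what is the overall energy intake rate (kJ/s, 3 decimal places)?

1.140 kJ/s

R = (0.0555×22 + 0.055×7.8 + 0.187×12 + 0.19×22) / (1 + 0.0555×29 + 0.055×14 + 0.187×7.6 + 0.19×12) = 8.074/7.081 = 1.14 kJ/s.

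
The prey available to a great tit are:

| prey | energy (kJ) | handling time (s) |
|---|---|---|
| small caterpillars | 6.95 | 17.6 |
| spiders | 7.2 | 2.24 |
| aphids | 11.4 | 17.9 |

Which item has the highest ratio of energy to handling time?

Profitability E/h (kJ/s): small caterpillars = 6.95/17.6 = 0.395, spiders = 7.2/2.24 = 3.21, aphids = 11.4/17.9 = 0.637.
Ranked: spiders > aphids > small caterpillars.

spiders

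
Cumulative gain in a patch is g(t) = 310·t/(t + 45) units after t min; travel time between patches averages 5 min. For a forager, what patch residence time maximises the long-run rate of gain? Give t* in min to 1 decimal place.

By the marginal value theorem, leave when the instantaneous gain rate g'(t) equals the habitat-wide average g(t)/(T + t).
g'(t) = 310·45/(t + 45)². Setting 310·45/(t+45)² = 310t/[(t+45)(5+t)] gives 45(5+t) = t(t+45), so t² = 45×5 = 225.
t* = √225 = 15 min.

15.0 min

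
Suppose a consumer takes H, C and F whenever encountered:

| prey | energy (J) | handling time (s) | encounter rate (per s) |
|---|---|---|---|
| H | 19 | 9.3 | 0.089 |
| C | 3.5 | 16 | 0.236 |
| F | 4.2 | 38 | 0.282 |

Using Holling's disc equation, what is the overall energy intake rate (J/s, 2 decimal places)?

0.23 J/s

Energy encountered per unit search time: 0.089×19 + 0.236×3.5 + 0.282×4.2 = 3.701 J/s.
Handling time per unit search time: 0.089×9.3 + 0.236×16 + 0.282×38 = 15.32.
Rate = 3.701/(1 + 15.32) = 0.2268 J/s.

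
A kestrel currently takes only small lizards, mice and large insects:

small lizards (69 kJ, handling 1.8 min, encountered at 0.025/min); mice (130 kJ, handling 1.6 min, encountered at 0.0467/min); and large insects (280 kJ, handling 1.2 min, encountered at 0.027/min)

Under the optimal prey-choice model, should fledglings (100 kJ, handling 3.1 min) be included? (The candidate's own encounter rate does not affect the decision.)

Intake rate on the current diet: R = (0.025×69 + 0.0467×130 + 0.027×280) / (1 + 0.025×1.8 + 0.0467×1.6 + 0.027×1.2) = 15.36/1.152 = 13.33 kJ/min.
fledglings: E/h = 100/3.1 = 32.26 kJ/min.
32.26 > 13.33, so adding fledglings raises the average — include it.

Yes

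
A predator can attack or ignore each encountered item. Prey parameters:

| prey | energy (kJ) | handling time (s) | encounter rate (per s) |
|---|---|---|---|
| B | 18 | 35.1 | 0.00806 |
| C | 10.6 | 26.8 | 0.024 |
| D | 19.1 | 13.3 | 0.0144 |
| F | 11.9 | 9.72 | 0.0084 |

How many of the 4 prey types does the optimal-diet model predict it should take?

E/h in descending order: D 1.44, F 1.22, B 0.513, C 0.396 kJ/s. The optimal diet is the largest prefix of this list for which every included type satisfies E_i/h_i > R on the types above it.
Rate on top 1: 0.2308. F: 1.22 > 0.2308 → include.
Rate on top 2: 0.2945. B: 0.513 > 0.2945 → include.
Rate on top 3: 0.3342. C: 0.396 > 0.3342 → include.
Optimal diet: D, F, B, C — 4 of 4 types.

4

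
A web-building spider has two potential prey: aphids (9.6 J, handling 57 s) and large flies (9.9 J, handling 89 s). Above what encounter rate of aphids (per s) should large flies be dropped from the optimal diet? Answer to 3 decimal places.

0.034 per s

The zero-one rule: include large flies iff E₂/h₂ > λE₁/(1+λh₁). Equality gives the switch point.
λE₁h₂ = E₂ + λE₂h₁ ⇒ λ = E₂/(E₁h₂ − E₂h₁) = 9.9/(854.4 − 564.3) = 0.03413 per s.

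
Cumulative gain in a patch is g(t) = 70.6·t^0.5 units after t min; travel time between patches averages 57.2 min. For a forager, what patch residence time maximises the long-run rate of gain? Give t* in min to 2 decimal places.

Optimal t* satisfies g'(t*) = g(t*)/(T + t*).
g'(t) = 0.5·70.6·t^-0.5. Setting 0.5·70.6·t^-0.5 = 70.6·t^0.5/(57.2+t) gives 0.5(57.2+t) = t, so 0.50·t = 0.5×57.2.
t* = 0.5×57.2/0.50 = 57.2 min.

57.20 min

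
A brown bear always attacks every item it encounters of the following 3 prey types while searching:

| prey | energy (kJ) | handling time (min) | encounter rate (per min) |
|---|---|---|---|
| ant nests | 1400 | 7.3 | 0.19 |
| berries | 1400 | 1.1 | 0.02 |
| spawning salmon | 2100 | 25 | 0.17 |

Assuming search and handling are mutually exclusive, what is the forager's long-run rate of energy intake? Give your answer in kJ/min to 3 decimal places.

R = (0.19×1400 + 0.02×1400 + 0.17×2100) / (1 + 0.19×7.3 + 0.02×1.1 + 0.17×25) = 651/6.659 = 97.76 kJ/min.

97.762 kJ/min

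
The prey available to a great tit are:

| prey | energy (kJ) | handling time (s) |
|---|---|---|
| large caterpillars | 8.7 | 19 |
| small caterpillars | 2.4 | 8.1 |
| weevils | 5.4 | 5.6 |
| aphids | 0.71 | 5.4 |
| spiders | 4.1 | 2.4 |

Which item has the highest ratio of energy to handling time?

spiders

In descending order of E/h:
spiders: 4.1/2.4 = 1.71 kJ/s
weevils: 5.4/5.6 = 0.964 kJ/s
large caterpillars: 8.7/19 = 0.458 kJ/s
small caterpillars: 2.4/8.1 = 0.296 kJ/s
aphids: 0.71/5.4 = 0.131 kJ/s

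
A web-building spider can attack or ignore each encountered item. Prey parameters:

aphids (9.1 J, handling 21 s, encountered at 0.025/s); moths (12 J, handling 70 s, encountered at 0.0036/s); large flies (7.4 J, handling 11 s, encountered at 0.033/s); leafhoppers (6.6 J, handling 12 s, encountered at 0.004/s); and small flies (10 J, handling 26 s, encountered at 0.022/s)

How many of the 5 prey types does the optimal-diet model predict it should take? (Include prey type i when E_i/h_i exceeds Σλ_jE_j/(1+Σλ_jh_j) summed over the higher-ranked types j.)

Rank by E/h (J/s): large flies 0.673, leafhoppers 0.55, aphids 0.433, small flies 0.385, moths 0.171. Include each in turn until the next type's E/h falls below the running intake rate.
Rate on top 1: 0.1792. leafhoppers: 0.55 > 0.1792 → include.
Rate on top 2: 0.1918. aphids: 0.433 > 0.1918 → include.
Rate on top 3: 0.2573. small flies: 0.385 > 0.2573 → include.
Rate on top 4: 0.2863. moths: 0.171 < 0.2863 → exclude; stop.
Optimal diet: large flies, leafhoppers, aphids, small flies — 4 of 5 types.

4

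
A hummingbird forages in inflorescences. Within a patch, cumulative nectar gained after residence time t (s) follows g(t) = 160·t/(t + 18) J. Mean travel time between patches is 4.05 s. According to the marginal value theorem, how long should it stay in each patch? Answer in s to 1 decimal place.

Optimal t* satisfies g'(t*) = g(t*)/(T + t*).
g'(t) = 160·18/(t + 18)². Setting 160·18/(t+18)² = 160t/[(t+18)(4.05+t)] gives 18(4.05+t) = t(t+18), so t² = 18×4.05 = 72.9.
t* = √72.9 = 8.538 s.

8.5 s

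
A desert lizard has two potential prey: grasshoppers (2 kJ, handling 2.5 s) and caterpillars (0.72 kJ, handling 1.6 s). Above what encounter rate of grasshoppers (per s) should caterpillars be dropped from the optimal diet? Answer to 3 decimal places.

The zero-one rule: include caterpillars iff E₂/h₂ > λE₁/(1+λh₁). Equality gives the switch point.
λE₁h₂ = E₂ + λE₂h₁ ⇒ λ = E₂/(E₁h₂ − E₂h₁) = 0.72/(3.2 − 1.8) = 0.5143 per s.

0.514 per s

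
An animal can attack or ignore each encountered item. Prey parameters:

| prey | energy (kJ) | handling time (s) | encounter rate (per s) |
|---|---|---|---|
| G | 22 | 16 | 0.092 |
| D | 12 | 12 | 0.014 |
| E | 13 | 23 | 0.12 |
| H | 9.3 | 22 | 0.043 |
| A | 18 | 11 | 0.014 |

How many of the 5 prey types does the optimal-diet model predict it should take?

3

E/h in descending order: A 1.64, G 1.38, D 1, E 0.565, H 0.423 kJ/s. The optimal diet is the largest prefix of this list for which every included type satisfies E_i/h_i > R on the types above it.
Rate on top 1: 0.2184. G: 1.38 > 0.2184 → include.
Rate on top 2: 0.8667. D: 1 > 0.8667 → include.
Rate on top 3: 0.8747. E: 0.565 < 0.8747 → exclude; stop.
Optimal diet: A, G, D — 3 of 5 types.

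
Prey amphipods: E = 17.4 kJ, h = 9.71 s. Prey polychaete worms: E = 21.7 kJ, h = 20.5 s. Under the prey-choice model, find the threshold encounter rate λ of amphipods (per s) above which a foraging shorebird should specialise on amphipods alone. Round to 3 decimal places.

0.149 per s

At the threshold, the rate on amphipods alone equals the profitability of polychaete worms: λ·17.4/(1 + λ·9.71) = 21.7/20.5 = 1.059.
Rearranging, λ(17.4 − 1.059×9.71) = 1.059, so λ = 1.059/7.122 = 0.1486 per s.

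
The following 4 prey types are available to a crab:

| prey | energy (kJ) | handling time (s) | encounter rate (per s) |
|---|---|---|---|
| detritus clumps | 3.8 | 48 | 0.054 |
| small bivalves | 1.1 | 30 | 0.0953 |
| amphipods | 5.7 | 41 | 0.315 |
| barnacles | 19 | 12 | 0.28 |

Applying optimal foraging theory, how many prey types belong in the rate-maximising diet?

1

E/h in descending order: barnacles 1.58, amphipods 0.139, detritus clumps 0.0792, small bivalves 0.0367 kJ/s. The optimal diet is the largest prefix of this list for which every included type satisfies E_i/h_i > R on the types above it.
Rate on top 1: 1.22. amphipods: 0.139 < 1.22 → exclude; stop.
Optimal diet: barnacles — 1 of 4 types.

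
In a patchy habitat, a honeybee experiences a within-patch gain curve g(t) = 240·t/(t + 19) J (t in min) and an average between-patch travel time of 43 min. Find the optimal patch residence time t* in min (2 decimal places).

28.58 min

By the marginal value theorem, leave when the instantaneous gain rate g'(t) equals the habitat-wide average g(t)/(T + t).
g'(t) = 240·19/(t + 19)². Setting 240·19/(t+19)² = 240t/[(t+19)(43+t)] gives 19(43+t) = t(t+19), so t² = 19×43 = 817.
t* = √817 = 28.58 min.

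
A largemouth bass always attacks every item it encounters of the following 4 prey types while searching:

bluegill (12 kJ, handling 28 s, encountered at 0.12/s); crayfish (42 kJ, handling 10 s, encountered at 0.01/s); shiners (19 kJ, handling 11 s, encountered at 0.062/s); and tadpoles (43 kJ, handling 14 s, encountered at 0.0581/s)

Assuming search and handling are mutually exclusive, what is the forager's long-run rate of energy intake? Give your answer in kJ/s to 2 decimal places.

0.93 kJ/s

Energy encountered per unit search time: 0.12×12 + 0.01×42 + 0.062×19 + 0.0581×43 = 5.536 kJ/s.
Handling time per unit search time: 0.12×28 + 0.01×10 + 0.062×11 + 0.0581×14 = 4.955.
Rate = 5.536/(1 + 4.955) = 0.9296 kJ/s.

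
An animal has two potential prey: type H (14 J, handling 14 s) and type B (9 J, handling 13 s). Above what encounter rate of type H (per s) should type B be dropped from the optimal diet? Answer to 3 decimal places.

0.161 per s

The zero-one rule: include type B iff E₂/h₂ > λE₁/(1+λh₁). Equality gives the switch point.
λE₁h₂ = E₂ + λE₂h₁ ⇒ λ = E₂/(E₁h₂ − E₂h₁) = 9/(182 − 126) = 0.1607 per s.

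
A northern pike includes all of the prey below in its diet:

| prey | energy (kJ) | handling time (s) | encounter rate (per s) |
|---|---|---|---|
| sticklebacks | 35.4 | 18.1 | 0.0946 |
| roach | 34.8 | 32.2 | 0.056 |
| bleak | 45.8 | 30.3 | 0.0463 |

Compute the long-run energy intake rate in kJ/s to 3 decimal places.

1.253 kJ/s

R = (0.0946×35.4 + 0.056×34.8 + 0.0463×45.8) / (1 + 0.0946×18.1 + 0.056×32.2 + 0.0463×30.3) = 7.418/5.918 = 1.253 kJ/s.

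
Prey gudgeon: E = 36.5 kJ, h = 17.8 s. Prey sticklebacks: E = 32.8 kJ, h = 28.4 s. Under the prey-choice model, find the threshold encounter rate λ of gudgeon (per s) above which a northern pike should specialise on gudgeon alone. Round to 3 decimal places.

0.072 per s

Drop sticklebacks once their profitability E₂/h₂ falls below the rate achievable on gudgeon alone: E₂/h₂ = λE₁/(1 + λh₁).
Solve for λ: λE₁h₂ = E₂(1 + λh₁) → λ(E₁h₂ − E₂h₁) = E₂ → λ = E₂/(E₁h₂ − E₂h₁).
λ = 32.8/(36.5×28.4 − 32.8×17.8) = 32.8/452.8 = 0.07244 per s.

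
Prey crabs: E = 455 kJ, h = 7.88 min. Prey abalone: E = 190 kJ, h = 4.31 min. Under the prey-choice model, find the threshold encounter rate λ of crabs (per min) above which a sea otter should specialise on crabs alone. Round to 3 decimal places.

At the threshold, the rate on crabs alone equals the profitability of abalone: λ·455/(1 + λ·7.88) = 190/4.31 = 44.08.
Rearranging, λ(455 − 44.08×7.88) = 44.08, so λ = 44.08/107.6 = 0.4096 per min.

0.410 per min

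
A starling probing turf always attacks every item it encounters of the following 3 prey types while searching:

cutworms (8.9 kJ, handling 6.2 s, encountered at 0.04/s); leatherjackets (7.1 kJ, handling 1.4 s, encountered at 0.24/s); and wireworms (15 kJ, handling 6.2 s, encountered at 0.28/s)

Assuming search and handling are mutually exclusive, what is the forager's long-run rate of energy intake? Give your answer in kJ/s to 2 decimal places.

Energy encountered per unit search time: 0.04×8.9 + 0.24×7.1 + 0.28×15 = 6.26 kJ/s.
Handling time per unit search time: 0.04×6.2 + 0.24×1.4 + 0.28×6.2 = 2.32.
Rate = 6.26/(1 + 2.32) = 1.886 kJ/s.

1.89 kJ/s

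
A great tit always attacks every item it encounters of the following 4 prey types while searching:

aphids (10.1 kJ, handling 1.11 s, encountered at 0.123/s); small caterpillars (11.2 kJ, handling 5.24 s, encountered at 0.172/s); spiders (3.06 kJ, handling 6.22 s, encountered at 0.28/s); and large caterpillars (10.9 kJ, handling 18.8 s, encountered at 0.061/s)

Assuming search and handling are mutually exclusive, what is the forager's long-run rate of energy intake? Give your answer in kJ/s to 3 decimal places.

R = (0.123×10.1 + 0.172×11.2 + 0.28×3.06 + 0.061×10.9) / (1 + 0.123×1.11 + 0.172×5.24 + 0.28×6.22 + 0.061×18.8) = 4.69/4.926 = 0.9521 kJ/s.

0.952 kJ/s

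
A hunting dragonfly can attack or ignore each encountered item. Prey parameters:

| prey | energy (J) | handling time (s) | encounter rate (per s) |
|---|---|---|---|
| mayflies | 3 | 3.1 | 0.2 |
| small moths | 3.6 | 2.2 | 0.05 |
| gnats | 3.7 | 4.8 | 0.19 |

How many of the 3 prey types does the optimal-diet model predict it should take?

3

Rank by E/h (J/s): small moths 1.64, mayflies 0.968, gnats 0.771. Include each in turn until the next type's E/h falls below the running intake rate.
Rate on top 1: 0.1622. mayflies: 0.968 > 0.1622 → include.
Rate on top 2: 0.4509. gnats: 0.771 > 0.4509 → include.
Optimal diet: small moths, mayflies, gnats — 3 of 3 types.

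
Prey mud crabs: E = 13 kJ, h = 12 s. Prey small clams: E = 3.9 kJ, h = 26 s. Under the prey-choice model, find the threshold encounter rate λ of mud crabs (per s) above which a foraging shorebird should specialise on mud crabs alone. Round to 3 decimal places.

At the threshold, the rate on mud crabs alone equals the profitability of small clams: λ·13/(1 + λ·12) = 3.9/26 = 0.15.
Rearranging, λ(13 − 0.15×12) = 0.15, so λ = 0.15/11.2 = 0.01339 per s.

0.013 per s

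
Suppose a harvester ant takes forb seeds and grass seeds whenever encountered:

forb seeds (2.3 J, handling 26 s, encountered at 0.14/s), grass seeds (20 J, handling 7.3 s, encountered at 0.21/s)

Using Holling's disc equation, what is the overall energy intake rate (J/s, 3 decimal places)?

Energy encountered per unit search time: 0.14×2.3 + 0.21×20 = 4.522 J/s.
Handling time per unit search time: 0.14×26 + 0.21×7.3 = 5.173.
Rate = 4.522/(1 + 5.173) = 0.7325 J/s.

0.733 J/s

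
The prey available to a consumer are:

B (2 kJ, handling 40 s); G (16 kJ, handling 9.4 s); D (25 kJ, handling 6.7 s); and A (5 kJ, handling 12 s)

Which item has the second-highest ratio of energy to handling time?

In descending order of E/h:
D: 25/6.7 = 3.73 kJ/s
G: 16/9.4 = 1.7 kJ/s
A: 5/12 = 0.417 kJ/s
B: 2/40 = 0.05 kJ/s

G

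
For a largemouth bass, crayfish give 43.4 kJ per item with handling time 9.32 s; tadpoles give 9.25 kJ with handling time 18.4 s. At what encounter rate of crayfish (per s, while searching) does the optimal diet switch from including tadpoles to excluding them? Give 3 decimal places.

0.013 per s

The zero-one rule: include tadpoles iff E₂/h₂ > λE₁/(1+λh₁). Equality gives the switch point.
λE₁h₂ = E₂ + λE₂h₁ ⇒ λ = E₂/(E₁h₂ − E₂h₁) = 9.25/(798.6 − 86.21) = 0.01299 per s.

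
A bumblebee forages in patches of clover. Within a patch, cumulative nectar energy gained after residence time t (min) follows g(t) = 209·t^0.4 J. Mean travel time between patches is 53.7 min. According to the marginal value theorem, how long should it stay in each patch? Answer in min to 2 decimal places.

35.80 min

Maximise g(t)/(T+t): set derivative to zero → g'(t)(T+t) = g(t).
g'(t) = 0.4·209·t^-0.6. Setting 0.4·209·t^-0.6 = 209·t^0.4/(53.7+t) gives 0.4(53.7+t) = t, so 0.60·t = 0.4×53.7.
t* = 0.4×53.7/0.60 = 35.8 min.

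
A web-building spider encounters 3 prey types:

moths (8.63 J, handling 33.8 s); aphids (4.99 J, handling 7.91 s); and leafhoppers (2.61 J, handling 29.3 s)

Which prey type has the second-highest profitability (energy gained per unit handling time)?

Profitability E/h (J/s): moths = 8.63/33.8 = 0.255, aphids = 4.99/7.91 = 0.631, leafhoppers = 2.61/29.3 = 0.0891.
Ranked: aphids > moths > leafhoppers.

moths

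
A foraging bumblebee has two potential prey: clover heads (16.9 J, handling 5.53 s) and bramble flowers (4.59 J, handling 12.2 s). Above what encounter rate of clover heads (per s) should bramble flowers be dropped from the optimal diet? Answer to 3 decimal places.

0.025 per s

The zero-one rule: include bramble flowers iff E₂/h₂ > λE₁/(1+λh₁). Equality gives the switch point.
λE₁h₂ = E₂ + λE₂h₁ ⇒ λ = E₂/(E₁h₂ − E₂h₁) = 4.59/(206.2 − 25.38) = 0.02539 per s.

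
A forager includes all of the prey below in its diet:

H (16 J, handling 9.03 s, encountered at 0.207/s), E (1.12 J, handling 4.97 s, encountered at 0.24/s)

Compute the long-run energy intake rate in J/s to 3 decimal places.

Energy encountered per unit search time: 0.207×16 + 0.24×1.12 = 3.581 J/s.
Handling time per unit search time: 0.207×9.03 + 0.24×4.97 = 3.062.
Rate = 3.581/(1 + 3.062) = 0.8815 J/s.

0.882 J/s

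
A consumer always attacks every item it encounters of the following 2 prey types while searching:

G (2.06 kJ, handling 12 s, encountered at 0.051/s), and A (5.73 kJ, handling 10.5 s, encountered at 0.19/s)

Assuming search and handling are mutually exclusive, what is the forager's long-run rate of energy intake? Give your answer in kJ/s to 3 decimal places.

R = (0.051×2.06 + 0.19×5.73) / (1 + 0.051×12 + 0.19×10.5) = 1.194/3.607 = 0.331 kJ/s.

0.331 kJ/s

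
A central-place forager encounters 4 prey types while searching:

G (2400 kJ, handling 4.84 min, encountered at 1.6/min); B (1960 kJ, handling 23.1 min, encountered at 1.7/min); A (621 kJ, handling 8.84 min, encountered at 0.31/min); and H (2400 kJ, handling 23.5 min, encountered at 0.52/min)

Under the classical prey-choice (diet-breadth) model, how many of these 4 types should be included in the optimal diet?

1

Rank by E/h (kJ/min): G 496, H 102, B 84.8, A 70.2. Include each in turn until the next type's E/h falls below the running intake rate.
Rate on top 1: 439.2. H: 102 < 439.2 → exclude; stop.
Optimal diet: G — 1 of 4 types.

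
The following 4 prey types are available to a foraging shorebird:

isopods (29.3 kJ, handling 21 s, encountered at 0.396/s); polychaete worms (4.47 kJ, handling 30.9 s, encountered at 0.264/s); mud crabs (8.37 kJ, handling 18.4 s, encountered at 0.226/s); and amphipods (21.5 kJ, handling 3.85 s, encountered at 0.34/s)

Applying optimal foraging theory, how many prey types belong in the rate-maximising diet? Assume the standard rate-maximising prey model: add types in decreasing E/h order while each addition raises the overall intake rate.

E/h in descending order: amphipods 5.58, isopods 1.4, mud crabs 0.455, polychaete worms 0.145 kJ/s. The optimal diet is the largest prefix of this list for which every included type satisfies E_i/h_i > R on the types above it.
Rate on top 1: 3.166. isopods: 1.4 < 3.166 → exclude; stop.
Optimal diet: amphipods — 1 of 4 types.

1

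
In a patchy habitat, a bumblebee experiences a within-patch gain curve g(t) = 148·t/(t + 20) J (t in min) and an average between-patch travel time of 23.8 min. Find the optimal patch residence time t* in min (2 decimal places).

By the marginal value theorem, leave when the instantaneous gain rate g'(t) equals the habitat-wide average g(t)/(T + t).
g'(t) = 148·20/(t + 20)². Setting 148·20/(t+20)² = 148t/[(t+20)(23.8+t)] gives 20(23.8+t) = t(t+20), so t² = 20×23.8 = 476.
t* = √476 = 21.82 min.

21.82 min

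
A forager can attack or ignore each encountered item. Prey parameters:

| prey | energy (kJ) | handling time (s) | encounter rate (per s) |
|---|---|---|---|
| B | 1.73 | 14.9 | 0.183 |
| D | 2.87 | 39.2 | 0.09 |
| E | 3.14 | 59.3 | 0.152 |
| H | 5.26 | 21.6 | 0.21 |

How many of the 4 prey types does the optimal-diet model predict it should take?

1

Profitabilities (E/h, kJ/s): H 0.244, B 0.116, D 0.0732, E 0.053. Add prey in this order while the next type's profitability exceeds the intake rate on those already taken.
Rate on top 1: 0.1995. B: 0.116 < 0.1995 → exclude; stop.
Optimal diet: H — 1 of 4 types.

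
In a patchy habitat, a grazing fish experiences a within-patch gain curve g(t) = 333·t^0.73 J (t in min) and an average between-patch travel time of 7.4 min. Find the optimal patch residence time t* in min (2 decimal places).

Optimal t* satisfies g'(t*) = g(t*)/(T + t*).
g'(t) = 0.73·333·t^-0.27. Setting 0.73·333·t^-0.27 = 333·t^0.73/(7.4+t) gives 0.73(7.4+t) = t, so 0.27·t = 0.73×7.4.
t* = 0.73×7.4/0.27 = 20.01 min.

20.01 min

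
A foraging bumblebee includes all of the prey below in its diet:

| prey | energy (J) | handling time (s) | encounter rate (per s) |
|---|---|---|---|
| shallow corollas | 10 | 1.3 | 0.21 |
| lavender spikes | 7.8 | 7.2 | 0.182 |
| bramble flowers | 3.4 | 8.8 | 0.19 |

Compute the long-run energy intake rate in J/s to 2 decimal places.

0.98 J/s

R = (0.21×10 + 0.182×7.8 + 0.19×3.4) / (1 + 0.21×1.3 + 0.182×7.2 + 0.19×8.8) = 4.166/4.255 = 0.9789 J/s.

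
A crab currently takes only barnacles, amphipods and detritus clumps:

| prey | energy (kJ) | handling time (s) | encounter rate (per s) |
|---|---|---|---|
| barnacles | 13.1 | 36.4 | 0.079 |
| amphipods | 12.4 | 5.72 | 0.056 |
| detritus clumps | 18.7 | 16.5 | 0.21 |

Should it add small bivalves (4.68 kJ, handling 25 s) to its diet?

No

Intake rate on the current diet: R = (0.079×13.1 + 0.056×12.4 + 0.21×18.7) / (1 + 0.079×36.4 + 0.056×5.72 + 0.21×16.5) = 5.656/7.661 = 0.7383 kJ/s.
small bivalves: E/h = 4.68/25 = 0.1872 kJ/s.
Since 0.1872 < R, time spent handling small bivalves is better spent searching.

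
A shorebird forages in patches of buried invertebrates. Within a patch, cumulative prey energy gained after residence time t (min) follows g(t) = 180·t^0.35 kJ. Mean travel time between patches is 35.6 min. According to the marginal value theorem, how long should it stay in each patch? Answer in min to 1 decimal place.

19.2 min

Optimal t* satisfies g'(t*) = g(t*)/(T + t*).
g'(t) = 0.35·180·t^-0.65. Setting 0.35·180·t^-0.65 = 180·t^0.35/(35.6+t) gives 0.35(35.6+t) = t, so 0.65·t = 0.35×35.6.
t* = 0.35×35.6/0.65 = 19.17 min.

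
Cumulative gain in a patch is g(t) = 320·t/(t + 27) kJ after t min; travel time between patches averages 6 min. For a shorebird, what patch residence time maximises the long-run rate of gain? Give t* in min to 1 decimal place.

12.7 min

Optimal t* satisfies g'(t*) = g(t*)/(T + t*).
g'(t) = 320·27/(t + 27)². Setting 320·27/(t+27)² = 320t/[(t+27)(6+t)] gives 27(6+t) = t(t+27), so t² = 27×6 = 162.
t* = √162 = 12.73 min.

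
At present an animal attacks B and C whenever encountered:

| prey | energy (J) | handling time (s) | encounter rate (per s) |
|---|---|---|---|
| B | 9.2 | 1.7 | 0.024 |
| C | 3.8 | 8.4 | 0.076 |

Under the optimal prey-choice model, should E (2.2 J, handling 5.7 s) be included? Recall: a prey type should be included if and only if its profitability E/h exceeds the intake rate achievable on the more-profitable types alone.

Yes

On B and C alone, R = ΣλE/(1+Σλh) = 0.5096/1.679 = 0.3035 J/s.
E: E/h = 2.2/5.7 = 0.386 J/s.
Since 0.386 > R, including E increases the long-run rate.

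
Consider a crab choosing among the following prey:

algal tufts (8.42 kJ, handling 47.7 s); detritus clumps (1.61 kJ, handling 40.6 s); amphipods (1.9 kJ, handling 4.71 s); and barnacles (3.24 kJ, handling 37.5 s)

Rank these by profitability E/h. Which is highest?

amphipods

In descending order of E/h:
amphipods: 1.9/4.71 = 0.403 kJ/s
algal tufts: 8.42/47.7 = 0.177 kJ/s
barnacles: 3.24/37.5 = 0.0864 kJ/s
detritus clumps: 1.61/40.6 = 0.0397 kJ/s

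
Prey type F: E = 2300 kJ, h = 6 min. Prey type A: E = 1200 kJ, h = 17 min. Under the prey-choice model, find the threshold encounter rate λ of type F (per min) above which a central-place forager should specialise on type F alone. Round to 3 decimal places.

Drop type A once their profitability E₂/h₂ falls below the rate achievable on type F alone: E₂/h₂ = λE₁/(1 + λh₁).
Solve for λ: λE₁h₂ = E₂(1 + λh₁) → λ(E₁h₂ − E₂h₁) = E₂ → λ = E₂/(E₁h₂ − E₂h₁).
λ = 1200/(2300×17 − 1200×6) = 1200/3.19e+04 = 0.03762 per min.

0.038 per min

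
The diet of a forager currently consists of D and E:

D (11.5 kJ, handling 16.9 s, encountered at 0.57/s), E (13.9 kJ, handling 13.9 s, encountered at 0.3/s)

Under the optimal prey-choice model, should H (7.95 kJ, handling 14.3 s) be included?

Current rate: (0.57×11.5 + 0.3×13.9)/(1 + 0.57×16.9 + 0.3×13.9) = 0.7245 kJ/s.
H: E/h = 7.95/14.3 = 0.5559 kJ/s.
0.5559 < 0.7245, so adding H would lower the average — exclude it.

No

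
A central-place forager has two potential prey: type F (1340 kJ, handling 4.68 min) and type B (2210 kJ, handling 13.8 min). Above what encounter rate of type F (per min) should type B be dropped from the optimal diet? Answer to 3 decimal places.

At the threshold, the rate on type F alone equals the profitability of type B: λ·1340/(1 + λ·4.68) = 2210/13.8 = 160.1.
Rearranging, λ(1340 − 160.1×4.68) = 160.1, so λ = 160.1/590.5 = 0.2712 per min.

0.271 per min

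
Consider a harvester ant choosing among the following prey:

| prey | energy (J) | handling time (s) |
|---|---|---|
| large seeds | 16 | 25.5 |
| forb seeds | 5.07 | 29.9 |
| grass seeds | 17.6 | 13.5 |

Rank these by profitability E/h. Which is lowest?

Profitability E/h (J/s): large seeds = 16/25.5 = 0.627, forb seeds = 5.07/29.9 = 0.17, grass seeds = 17.6/13.5 = 1.3.
Ranked: grass seeds > large seeds > forb seeds.

forb seeds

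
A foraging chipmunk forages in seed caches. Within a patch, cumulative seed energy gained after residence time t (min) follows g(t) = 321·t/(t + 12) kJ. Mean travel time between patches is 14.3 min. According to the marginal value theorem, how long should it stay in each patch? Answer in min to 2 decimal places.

13.10 min

By the marginal value theorem, leave when the instantaneous gain rate g'(t) equals the habitat-wide average g(t)/(T + t).
g'(t) = 321·12/(t + 12)². Setting 321·12/(t+12)² = 321t/[(t+12)(14.3+t)] gives 12(14.3+t) = t(t+12), so t² = 12×14.3 = 171.6.
t* = √171.6 = 13.1 min.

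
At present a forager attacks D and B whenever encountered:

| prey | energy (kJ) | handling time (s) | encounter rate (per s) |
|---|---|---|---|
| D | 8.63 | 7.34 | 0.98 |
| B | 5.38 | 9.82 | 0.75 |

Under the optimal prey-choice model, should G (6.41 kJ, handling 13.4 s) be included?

No

On D and B alone, R = ΣλE/(1+Σλh) = 12.49/15.56 = 0.8029 kJ/s.
G: E/h = 6.41/13.4 = 0.4784 kJ/s.
0.4784 < 0.8029, so adding G would lower the average — exclude it.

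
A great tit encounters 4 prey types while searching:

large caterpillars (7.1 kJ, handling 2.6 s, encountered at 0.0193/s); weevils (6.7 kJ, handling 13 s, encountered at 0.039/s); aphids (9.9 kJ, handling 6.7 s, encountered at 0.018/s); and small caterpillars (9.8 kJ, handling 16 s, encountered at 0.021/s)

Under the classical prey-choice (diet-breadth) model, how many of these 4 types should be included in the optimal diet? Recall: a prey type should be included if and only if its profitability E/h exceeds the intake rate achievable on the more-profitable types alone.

4

E/h in descending order: large caterpillars 2.73, aphids 1.48, small caterpillars 0.613, weevils 0.515 kJ/s. The optimal diet is the largest prefix of this list for which every included type satisfies E_i/h_i > R on the types above it.
Rate on top 1: 0.1305. aphids: 1.48 > 0.1305 → include.
Rate on top 2: 0.2692. small caterpillars: 0.613 > 0.2692 → include.
Rate on top 3: 0.3458. weevils: 0.515 > 0.3458 → include.
Optimal diet: large caterpillars, aphids, small caterpillars, weevils — 4 of 4 types.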